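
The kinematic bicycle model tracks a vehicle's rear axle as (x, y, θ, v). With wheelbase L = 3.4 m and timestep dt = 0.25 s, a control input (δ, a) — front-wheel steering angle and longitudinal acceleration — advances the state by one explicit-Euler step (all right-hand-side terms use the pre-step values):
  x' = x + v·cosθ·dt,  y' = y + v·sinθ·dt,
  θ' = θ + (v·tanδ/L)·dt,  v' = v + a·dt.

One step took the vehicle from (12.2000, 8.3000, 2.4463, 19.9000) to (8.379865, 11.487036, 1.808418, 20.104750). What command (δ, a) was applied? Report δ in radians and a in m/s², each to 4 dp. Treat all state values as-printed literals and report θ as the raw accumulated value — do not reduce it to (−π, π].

δ = -0.4111, a = 0.8190

a = (v'−v)/dt = (0.204750)/0.25 = 0.8190
Δθ = θ'−θ = -0.637882;  (v·dt/L) = 19.9000·0.25/3.4 = 1.463235
tan δ = Δθ·L/(v·dt) = -0.435939  →  δ = -0.4111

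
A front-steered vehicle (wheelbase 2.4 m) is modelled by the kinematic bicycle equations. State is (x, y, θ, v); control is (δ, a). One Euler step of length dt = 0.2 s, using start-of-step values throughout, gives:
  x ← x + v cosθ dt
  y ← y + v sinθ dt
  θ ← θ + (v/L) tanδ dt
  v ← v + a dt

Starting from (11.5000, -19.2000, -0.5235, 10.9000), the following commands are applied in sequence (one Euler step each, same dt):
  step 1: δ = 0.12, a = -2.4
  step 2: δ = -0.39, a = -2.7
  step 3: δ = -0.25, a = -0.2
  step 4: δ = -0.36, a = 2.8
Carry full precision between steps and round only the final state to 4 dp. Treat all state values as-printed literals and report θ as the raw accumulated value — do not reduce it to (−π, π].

(17.8077, -24.1406, -1.2898, 10.4000)

after step 1 (δ=0.12, a=-2.4): (13.388043, -20.289814, -0.413974, 10.420000)
after step 2 (δ=-0.39, a=-2.7): (15.296007, -21.128104, -0.770906, 9.880000)
after step 3 (δ=-0.25, a=-0.2): (16.713351, -22.504952, -0.981138, 9.840000)
after step 4 (δ=-0.36, a=2.8): (17.807710, -24.140618, -1.289788, 10.400000)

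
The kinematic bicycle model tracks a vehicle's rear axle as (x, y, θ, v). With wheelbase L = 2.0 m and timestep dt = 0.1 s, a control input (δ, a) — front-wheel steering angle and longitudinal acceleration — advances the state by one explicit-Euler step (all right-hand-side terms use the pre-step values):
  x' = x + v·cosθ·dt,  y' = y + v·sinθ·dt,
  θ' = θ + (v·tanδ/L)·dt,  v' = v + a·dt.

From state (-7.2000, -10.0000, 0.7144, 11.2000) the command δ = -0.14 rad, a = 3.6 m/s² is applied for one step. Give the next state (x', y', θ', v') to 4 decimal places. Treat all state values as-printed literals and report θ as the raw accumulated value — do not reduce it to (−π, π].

(-6.3539, -9.2662, 0.6355, 11.5600)

x' = -7.2000 + 11.2000·cos(0.7144)·0.1 = -6.3539
y' = -10.0000 + 11.2000·sin(0.7144)·0.1 = -9.2662
θ' = 0.7144 + (11.2000/2.0)·tan(-0.14)·0.1 = 0.6355
v' = 11.2000 + 3.6000·0.1 = 11.5600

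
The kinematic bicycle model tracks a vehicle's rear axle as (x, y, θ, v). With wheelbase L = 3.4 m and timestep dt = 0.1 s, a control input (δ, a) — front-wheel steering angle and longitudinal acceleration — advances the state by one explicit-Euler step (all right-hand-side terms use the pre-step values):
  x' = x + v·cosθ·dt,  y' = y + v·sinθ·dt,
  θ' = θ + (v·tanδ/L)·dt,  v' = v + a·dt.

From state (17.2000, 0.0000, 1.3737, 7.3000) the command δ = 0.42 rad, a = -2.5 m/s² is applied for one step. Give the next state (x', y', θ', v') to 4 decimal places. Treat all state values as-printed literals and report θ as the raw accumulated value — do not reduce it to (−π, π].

(17.3430, 0.7159, 1.4696, 7.0500)

x' = 17.2000 + 7.3000·cos(1.3737)·0.1 = 17.3430
y' = 0.0000 + 7.3000·sin(1.3737)·0.1 = 0.7159
θ' = 1.3737 + (7.3000/3.4)·tan(0.42)·0.1 = 1.4696
v' = 7.3000 − 2.5000·0.1 = 7.0500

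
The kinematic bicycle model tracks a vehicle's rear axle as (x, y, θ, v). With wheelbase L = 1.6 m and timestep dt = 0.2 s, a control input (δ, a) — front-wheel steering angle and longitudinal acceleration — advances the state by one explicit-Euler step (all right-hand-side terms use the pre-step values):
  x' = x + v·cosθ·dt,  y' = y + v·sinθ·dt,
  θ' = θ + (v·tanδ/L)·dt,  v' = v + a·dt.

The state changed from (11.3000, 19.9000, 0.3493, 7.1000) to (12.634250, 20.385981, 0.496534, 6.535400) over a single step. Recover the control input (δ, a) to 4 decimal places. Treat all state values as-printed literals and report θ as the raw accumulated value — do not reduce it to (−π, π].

a = (v'−v)/dt = (-0.564600)/0.2 = -2.8230
Δθ = θ'−θ = 0.147234;  (v·dt/L) = 7.1000·0.2/1.6 = 0.887500
tan δ = Δθ·L/(v·dt) = 0.165897  →  δ = 0.1644

δ = 0.1644, a = -2.8230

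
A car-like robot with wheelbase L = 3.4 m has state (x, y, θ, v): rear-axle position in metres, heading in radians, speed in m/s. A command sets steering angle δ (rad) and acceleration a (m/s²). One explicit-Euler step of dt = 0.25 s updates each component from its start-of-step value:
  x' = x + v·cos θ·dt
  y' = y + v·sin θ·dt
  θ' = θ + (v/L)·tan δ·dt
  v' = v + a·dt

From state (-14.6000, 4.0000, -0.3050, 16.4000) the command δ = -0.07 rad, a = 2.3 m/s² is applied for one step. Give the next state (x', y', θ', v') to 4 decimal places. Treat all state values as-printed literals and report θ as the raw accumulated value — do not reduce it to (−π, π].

x' = -14.6000 + 16.4000·cos(-0.3050)·0.25 = -10.6892
y' = 4.0000 + 16.4000·sin(-0.3050)·0.25 = 2.7688
θ' = -0.3050 + (16.4000/3.4)·tan(-0.07)·0.25 = -0.3895
v' = 16.4000 + 2.3000·0.25 = 16.9750

(-10.6892, 2.7688, -0.3895, 16.9750)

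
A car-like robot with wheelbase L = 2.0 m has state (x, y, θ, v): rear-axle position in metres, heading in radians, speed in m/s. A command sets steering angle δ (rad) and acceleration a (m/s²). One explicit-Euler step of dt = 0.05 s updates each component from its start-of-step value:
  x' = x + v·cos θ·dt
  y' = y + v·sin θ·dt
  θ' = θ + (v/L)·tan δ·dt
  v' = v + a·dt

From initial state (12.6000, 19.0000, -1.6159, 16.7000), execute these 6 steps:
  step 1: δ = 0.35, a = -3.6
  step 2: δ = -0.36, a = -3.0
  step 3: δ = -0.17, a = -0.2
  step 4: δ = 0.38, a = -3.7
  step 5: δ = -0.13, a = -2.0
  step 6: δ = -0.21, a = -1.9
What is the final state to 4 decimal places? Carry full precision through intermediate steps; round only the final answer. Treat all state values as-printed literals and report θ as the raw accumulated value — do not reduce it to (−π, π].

after step 1 (δ=0.35, a=-3.6): (12.562351, 18.165849, -1.463501, 16.520000)
after step 2 (δ=-0.36, a=-3.0): (12.650808, 17.344599, -1.618955, 16.370000)
after step 3 (δ=-0.17, a=-0.2): (12.611405, 16.527048, -1.689206, 16.360000)
after step 4 (δ=0.38, a=-3.7): (12.514772, 15.714776, -1.525846, 16.175000)
after step 5 (δ=-0.13, a=-2.0): (12.551114, 14.906843, -1.578713, 16.075000)
after step 6 (δ=-0.21, a=-1.9): (12.544751, 14.103118, -1.664369, 15.980000)

(12.5448, 14.1031, -1.6644, 15.9800)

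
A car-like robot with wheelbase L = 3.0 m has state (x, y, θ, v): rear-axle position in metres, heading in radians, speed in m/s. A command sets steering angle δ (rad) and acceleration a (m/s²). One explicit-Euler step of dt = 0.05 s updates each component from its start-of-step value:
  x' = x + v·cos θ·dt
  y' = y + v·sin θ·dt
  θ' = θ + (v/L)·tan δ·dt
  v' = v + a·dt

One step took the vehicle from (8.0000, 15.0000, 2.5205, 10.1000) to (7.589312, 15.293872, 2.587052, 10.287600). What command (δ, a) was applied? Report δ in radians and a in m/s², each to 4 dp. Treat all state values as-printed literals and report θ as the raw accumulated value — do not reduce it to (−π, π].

δ = 0.3765, a = 3.7520

a = (v'−v)/dt = (0.187600)/0.05 = 3.7520
Δθ = θ'−θ = 0.066552;  (v·dt/L) = 10.1000·0.05/3.0 = 0.168333
tan δ = Δθ·L/(v·dt) = 0.395358  →  δ = 0.3765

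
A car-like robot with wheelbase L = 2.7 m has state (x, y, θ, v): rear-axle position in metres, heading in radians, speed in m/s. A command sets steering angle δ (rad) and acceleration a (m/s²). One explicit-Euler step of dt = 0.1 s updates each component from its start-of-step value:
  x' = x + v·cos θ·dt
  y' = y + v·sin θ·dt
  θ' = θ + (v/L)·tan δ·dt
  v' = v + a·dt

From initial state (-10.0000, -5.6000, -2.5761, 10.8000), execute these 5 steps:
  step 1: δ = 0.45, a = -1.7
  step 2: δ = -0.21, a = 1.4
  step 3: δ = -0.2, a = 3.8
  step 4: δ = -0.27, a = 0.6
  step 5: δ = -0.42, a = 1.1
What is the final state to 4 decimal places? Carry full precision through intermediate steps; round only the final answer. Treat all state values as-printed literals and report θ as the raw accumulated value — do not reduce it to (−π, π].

(-14.4428, -8.7242, -2.8474, 11.3200)

after step 1 (δ=0.45, a=-1.7): (-10.911871, -6.178698, -2.382878, 10.630000)
after step 2 (δ=-0.21, a=1.4): (-11.683312, -6.910031, -2.466793, 10.770000)
after step 3 (δ=-0.2, a=3.8): (-12.524268, -7.582877, -2.547652, 11.150000)
after step 4 (δ=-0.27, a=0.6): (-13.448315, -8.206866, -2.661943, 11.210000)
after step 5 (δ=-0.42, a=1.1): (-14.442818, -8.724172, -2.847353, 11.320000)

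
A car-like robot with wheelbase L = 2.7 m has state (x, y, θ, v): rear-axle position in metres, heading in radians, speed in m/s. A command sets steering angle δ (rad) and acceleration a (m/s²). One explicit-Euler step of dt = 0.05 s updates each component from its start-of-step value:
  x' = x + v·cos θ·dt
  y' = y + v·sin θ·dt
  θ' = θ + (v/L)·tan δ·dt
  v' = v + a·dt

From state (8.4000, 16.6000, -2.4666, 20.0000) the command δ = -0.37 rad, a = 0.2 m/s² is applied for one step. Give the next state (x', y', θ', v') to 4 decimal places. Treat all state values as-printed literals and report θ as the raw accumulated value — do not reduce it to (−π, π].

x' = 8.4000 + 20.0000·cos(-2.4666)·0.05 = 7.6193
y' = 16.6000 + 20.0000·sin(-2.4666)·0.05 = 15.9751
θ' = -2.4666 + (20.0000/2.7)·tan(-0.37)·0.05 = -2.6103
v' = 20.0000 + 0.2000·0.05 = 20.0100

(7.6193, 15.9751, -2.6103, 20.0100)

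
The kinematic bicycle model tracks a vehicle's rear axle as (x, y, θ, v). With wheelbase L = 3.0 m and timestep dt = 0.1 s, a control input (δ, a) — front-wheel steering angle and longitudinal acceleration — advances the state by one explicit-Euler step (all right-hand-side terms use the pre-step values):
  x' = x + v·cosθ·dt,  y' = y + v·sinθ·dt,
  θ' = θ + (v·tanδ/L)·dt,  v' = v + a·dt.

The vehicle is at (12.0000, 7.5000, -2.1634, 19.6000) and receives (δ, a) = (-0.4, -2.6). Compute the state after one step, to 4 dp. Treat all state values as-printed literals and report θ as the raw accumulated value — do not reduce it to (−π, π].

(10.9053, 5.8742, -2.4396, 19.3400)

x' = 12.0000 + 19.6000·cos(-2.1634)·0.1 = 10.9053
y' = 7.5000 + 19.6000·sin(-2.1634)·0.1 = 5.8742
θ' = -2.1634 + (19.6000/3.0)·tan(-0.4)·0.1 = -2.4396
v' = 19.6000 − 2.6000·0.1 = 19.3400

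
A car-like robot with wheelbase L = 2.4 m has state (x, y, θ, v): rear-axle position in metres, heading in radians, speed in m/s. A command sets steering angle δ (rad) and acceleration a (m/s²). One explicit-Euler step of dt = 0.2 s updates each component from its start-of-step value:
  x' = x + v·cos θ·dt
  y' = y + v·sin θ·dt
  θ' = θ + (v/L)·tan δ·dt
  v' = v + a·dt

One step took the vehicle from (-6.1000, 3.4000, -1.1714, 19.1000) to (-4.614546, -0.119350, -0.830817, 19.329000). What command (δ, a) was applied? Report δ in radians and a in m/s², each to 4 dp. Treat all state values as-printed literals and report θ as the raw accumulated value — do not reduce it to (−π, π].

a = (v'−v)/dt = (0.229000)/0.2 = 1.1450
Δθ = θ'−θ = 0.340583;  (v·dt/L) = 19.1000·0.2/2.4 = 1.591667
tan δ = Δθ·L/(v·dt) = 0.213979  →  δ = 0.2108

δ = 0.2108, a = 1.1450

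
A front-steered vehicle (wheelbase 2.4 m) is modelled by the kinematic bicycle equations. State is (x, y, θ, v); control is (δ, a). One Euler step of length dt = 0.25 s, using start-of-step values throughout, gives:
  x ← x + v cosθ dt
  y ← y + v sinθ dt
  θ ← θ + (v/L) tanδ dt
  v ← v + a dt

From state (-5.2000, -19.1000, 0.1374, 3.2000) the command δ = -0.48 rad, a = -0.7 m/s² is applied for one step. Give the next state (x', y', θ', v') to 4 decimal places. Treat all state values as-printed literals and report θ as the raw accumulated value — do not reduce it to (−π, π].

(-4.4075, -18.9904, -0.0361, 3.0250)

x' = -5.2000 + 3.2000·cos(0.1374)·0.25 = -4.4075
y' = -19.1000 + 3.2000·sin(0.1374)·0.25 = -18.9904
θ' = 0.1374 + (3.2000/2.4)·tan(-0.48)·0.25 = -0.0361
v' = 3.2000 − 0.7000·0.25 = 3.0250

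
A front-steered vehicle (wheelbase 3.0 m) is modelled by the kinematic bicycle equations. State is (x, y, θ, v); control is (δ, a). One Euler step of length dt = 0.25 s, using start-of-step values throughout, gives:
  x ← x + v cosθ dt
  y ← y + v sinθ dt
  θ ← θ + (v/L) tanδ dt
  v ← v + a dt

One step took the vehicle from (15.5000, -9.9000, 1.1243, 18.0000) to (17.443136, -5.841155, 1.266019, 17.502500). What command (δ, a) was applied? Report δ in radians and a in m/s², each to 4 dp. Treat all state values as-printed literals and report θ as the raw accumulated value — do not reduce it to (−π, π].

δ = 0.0942, a = -1.9900

a = (v'−v)/dt = (-0.497500)/0.25 = -1.9900
Δθ = θ'−θ = 0.141719;  (v·dt/L) = 18.0000·0.25/3.0 = 1.500000
tan δ = Δθ·L/(v·dt) = 0.094479  →  δ = 0.0942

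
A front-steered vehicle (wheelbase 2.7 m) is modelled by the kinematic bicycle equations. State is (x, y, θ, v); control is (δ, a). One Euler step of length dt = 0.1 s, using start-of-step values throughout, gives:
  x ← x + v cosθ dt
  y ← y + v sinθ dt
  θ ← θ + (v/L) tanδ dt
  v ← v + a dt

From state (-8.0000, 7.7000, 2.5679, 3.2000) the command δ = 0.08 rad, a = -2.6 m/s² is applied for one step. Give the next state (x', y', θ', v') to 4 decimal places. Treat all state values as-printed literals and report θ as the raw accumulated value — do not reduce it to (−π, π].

x' = -8.0000 + 3.2000·cos(2.5679)·0.1 = -8.2688
y' = 7.7000 + 3.2000·sin(2.5679)·0.1 = 7.8737
θ' = 2.5679 + (3.2000/2.7)·tan(0.08)·0.1 = 2.5774
v' = 3.2000 − 2.6000·0.1 = 2.9400

(-8.2688, 7.8737, 2.5774, 2.9400)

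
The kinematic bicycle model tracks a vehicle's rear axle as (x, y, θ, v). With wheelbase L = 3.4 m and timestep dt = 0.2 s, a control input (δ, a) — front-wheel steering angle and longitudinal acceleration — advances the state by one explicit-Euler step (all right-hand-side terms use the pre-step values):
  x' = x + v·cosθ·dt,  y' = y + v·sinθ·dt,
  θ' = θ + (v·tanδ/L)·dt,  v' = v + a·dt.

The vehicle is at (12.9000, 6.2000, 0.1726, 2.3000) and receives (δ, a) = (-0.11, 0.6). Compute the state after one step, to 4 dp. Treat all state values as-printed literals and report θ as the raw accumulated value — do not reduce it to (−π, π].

x' = 12.9000 + 2.3000·cos(0.1726)·0.2 = 13.3532
y' = 6.2000 + 2.3000·sin(0.1726)·0.2 = 6.2790
θ' = 0.1726 + (2.3000/3.4)·tan(-0.11)·0.2 = 0.1577
v' = 2.3000 + 0.6000·0.2 = 2.4200

(13.3532, 6.2790, 0.1577, 2.4200)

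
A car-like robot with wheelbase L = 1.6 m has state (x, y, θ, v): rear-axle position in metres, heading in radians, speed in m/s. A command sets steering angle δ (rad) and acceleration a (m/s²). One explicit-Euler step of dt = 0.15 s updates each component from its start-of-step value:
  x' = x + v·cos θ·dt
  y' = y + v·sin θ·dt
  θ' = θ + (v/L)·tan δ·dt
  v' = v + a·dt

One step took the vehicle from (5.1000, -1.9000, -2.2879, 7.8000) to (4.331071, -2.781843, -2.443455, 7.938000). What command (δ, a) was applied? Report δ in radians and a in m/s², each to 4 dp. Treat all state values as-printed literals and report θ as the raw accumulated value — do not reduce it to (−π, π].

δ = -0.2096, a = 0.9200

a = (v'−v)/dt = (0.138000)/0.15 = 0.9200
Δθ = θ'−θ = -0.155555;  (v·dt/L) = 7.8000·0.15/1.6 = 0.731250
tan δ = Δθ·L/(v·dt) = -0.212725  →  δ = -0.2096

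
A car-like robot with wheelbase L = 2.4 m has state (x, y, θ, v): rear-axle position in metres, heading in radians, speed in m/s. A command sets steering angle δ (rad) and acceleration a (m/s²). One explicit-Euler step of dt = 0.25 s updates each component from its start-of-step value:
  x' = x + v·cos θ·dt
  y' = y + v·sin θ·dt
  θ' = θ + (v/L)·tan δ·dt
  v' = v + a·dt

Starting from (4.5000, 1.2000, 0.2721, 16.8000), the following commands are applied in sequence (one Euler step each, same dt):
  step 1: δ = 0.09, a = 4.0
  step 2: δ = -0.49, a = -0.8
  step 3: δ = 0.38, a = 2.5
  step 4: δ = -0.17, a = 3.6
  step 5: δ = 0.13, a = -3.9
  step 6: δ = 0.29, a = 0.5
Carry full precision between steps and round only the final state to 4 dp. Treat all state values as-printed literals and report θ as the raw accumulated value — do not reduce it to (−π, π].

(30.0455, 2.3980, 0.6721, 18.2750)

after step 1 (δ=0.09, a=4.0): (8.545476, 2.328770, 0.430027, 17.800000)
after step 2 (δ=-0.49, a=-0.8): (12.590324, 4.183953, -0.558964, 17.600000)
after step 3 (δ=0.38, a=2.5): (16.320667, 1.850597, 0.173293, 18.225000)
after step 4 (δ=-0.17, a=3.6): (20.808675, 2.636217, -0.152587, 19.125000)
after step 5 (δ=0.13, a=-3.9): (25.534372, 1.909488, 0.107866, 18.150000)
after step 6 (δ=0.29, a=0.5): (30.045500, 2.397982, 0.672053, 18.275000)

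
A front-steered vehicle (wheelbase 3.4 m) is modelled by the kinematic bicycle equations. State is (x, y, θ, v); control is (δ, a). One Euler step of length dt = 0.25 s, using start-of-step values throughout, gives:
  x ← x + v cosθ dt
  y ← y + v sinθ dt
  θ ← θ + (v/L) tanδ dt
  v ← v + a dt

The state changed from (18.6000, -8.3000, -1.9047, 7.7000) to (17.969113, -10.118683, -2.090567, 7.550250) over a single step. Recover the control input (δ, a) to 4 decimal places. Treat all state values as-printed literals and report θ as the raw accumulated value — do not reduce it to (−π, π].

δ = -0.3172, a = -0.5990

a = (v'−v)/dt = (-0.149750)/0.25 = -0.5990
Δθ = θ'−θ = -0.185867;  (v·dt/L) = 7.7000·0.25/3.4 = 0.566176
tan δ = Δθ·L/(v·dt) = -0.328285  →  δ = -0.3172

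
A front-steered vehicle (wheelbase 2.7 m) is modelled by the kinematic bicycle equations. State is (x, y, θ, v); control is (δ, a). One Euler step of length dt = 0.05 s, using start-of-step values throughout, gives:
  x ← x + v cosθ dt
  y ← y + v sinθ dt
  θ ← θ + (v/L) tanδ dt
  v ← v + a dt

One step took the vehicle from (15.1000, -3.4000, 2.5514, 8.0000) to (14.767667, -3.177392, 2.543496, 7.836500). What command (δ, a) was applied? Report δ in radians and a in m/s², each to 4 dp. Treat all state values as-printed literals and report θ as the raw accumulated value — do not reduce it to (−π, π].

δ = -0.0533, a = -3.2700

a = (v'−v)/dt = (-0.163500)/0.05 = -3.2700
Δθ = θ'−θ = -0.007904;  (v·dt/L) = 8.0000·0.05/2.7 = 0.148148
tan δ = Δθ·L/(v·dt) = -0.053352  →  δ = -0.0533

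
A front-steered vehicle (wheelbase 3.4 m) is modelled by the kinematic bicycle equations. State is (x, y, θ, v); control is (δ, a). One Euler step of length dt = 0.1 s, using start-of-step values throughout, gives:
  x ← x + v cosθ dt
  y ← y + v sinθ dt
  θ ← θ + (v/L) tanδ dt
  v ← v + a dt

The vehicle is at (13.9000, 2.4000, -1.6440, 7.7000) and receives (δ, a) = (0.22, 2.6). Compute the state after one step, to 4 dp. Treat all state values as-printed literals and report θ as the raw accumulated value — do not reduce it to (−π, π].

x' = 13.9000 + 7.7000·cos(-1.6440)·0.1 = 13.8437
y' = 2.4000 + 7.7000·sin(-1.6440)·0.1 = 1.6321
θ' = -1.6440 + (7.7000/3.4)·tan(0.22)·0.1 = -1.5934
v' = 7.7000 + 2.6000·0.1 = 7.9600

(13.8437, 1.6321, -1.5934, 7.9600)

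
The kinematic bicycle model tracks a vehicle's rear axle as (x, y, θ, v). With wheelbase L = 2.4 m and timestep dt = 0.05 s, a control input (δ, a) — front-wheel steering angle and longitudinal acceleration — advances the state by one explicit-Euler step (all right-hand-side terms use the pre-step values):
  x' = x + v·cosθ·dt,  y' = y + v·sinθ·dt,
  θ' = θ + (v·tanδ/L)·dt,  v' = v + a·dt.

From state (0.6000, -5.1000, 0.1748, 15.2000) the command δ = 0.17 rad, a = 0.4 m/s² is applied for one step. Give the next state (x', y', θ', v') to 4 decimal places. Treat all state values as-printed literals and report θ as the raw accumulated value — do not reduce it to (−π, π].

(1.3484, -4.9678, 0.2292, 15.2200)

x' = 0.6000 + 15.2000·cos(0.1748)·0.05 = 1.3484
y' = -5.1000 + 15.2000·sin(0.1748)·0.05 = -4.9678
θ' = 0.1748 + (15.2000/2.4)·tan(0.17)·0.05 = 0.2292
v' = 15.2000 + 0.4000·0.05 = 15.2200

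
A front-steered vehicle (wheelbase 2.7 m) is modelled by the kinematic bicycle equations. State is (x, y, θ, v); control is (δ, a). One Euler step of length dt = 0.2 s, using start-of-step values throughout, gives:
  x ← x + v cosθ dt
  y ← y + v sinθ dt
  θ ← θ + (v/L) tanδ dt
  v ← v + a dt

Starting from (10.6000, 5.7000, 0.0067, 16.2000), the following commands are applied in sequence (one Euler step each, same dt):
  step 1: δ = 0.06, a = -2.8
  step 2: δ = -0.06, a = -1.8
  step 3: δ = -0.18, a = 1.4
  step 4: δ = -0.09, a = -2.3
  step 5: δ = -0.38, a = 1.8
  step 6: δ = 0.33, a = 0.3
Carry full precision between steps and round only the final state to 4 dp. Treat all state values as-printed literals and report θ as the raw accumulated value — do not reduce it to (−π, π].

after step 1 (δ=0.06, a=-2.8): (13.839927, 5.721708, 0.078787, 15.640000)
after step 2 (δ=-0.06, a=-1.8): (16.958224, 5.967897, 0.009192, 15.280000)
after step 3 (δ=-0.18, a=1.4): (20.014095, 5.995987, -0.196771, 15.560000)
after step 4 (δ=-0.09, a=-2.3): (23.066043, 5.387581, -0.300785, 15.100000)
after step 5 (δ=-0.38, a=1.8): (25.950458, 4.492845, -0.747536, 15.460000)
after step 6 (δ=0.33, a=0.3): (28.218027, 2.390800, -0.355281, 15.520000)

(28.2180, 2.3908, -0.3553, 15.5200)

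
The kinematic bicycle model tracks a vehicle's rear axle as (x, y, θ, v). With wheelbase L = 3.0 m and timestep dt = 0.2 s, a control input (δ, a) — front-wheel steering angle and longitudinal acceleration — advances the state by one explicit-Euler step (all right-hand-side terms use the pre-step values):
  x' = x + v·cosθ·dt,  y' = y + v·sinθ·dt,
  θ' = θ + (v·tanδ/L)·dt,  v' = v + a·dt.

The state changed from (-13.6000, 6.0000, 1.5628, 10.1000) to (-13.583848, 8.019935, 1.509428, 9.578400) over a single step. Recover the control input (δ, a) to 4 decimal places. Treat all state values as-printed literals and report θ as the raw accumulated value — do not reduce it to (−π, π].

δ = -0.0791, a = -2.6080

a = (v'−v)/dt = (-0.521600)/0.2 = -2.6080
Δθ = θ'−θ = -0.053372;  (v·dt/L) = 10.1000·0.2/3.0 = 0.673333
tan δ = Δθ·L/(v·dt) = -0.079265  →  δ = -0.0791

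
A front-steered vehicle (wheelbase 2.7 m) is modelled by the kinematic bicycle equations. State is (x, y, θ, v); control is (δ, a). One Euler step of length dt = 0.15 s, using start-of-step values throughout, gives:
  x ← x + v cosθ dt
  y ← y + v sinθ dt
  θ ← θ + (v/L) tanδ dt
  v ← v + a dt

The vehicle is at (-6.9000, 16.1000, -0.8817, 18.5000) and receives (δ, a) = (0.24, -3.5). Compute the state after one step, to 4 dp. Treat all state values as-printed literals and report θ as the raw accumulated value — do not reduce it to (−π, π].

(-5.1355, 13.9582, -0.6302, 17.9750)

x' = -6.9000 + 18.5000·cos(-0.8817)·0.15 = -5.1355
y' = 16.1000 + 18.5000·sin(-0.8817)·0.15 = 13.9582
θ' = -0.8817 + (18.5000/2.7)·tan(0.24)·0.15 = -0.6302
v' = 18.5000 − 3.5000·0.15 = 17.9750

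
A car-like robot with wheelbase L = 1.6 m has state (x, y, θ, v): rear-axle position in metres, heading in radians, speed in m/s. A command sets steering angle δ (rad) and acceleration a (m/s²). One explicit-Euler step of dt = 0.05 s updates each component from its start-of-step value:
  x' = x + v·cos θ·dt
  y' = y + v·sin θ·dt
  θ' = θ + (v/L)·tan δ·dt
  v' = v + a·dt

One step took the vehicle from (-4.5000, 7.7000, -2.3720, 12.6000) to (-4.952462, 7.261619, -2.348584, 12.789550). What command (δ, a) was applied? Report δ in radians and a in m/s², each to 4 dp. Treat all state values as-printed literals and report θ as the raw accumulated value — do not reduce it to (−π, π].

a = (v'−v)/dt = (0.189550)/0.05 = 3.7910
Δθ = θ'−θ = 0.023416;  (v·dt/L) = 12.6000·0.05/1.6 = 0.393750
tan δ = Δθ·L/(v·dt) = 0.059469  →  δ = 0.0594

δ = 0.0594, a = 3.7910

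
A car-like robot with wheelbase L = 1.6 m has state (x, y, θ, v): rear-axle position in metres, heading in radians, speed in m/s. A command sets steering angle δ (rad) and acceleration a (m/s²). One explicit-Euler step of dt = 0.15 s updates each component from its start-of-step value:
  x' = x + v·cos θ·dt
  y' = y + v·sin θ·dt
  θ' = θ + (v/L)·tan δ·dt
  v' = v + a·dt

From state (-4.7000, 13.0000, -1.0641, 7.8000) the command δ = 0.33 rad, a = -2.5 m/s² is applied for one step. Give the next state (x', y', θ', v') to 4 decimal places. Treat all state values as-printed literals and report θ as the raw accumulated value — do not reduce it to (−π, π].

x' = -4.7000 + 7.8000·cos(-1.0641)·0.15 = -4.1322
y' = 13.0000 + 7.8000·sin(-1.0641)·0.15 = 11.9770
θ' = -1.0641 + (7.8000/1.6)·tan(0.33)·0.15 = -0.8136
v' = 7.8000 − 2.5000·0.15 = 7.4250

(-4.1322, 11.9770, -0.8136, 7.4250)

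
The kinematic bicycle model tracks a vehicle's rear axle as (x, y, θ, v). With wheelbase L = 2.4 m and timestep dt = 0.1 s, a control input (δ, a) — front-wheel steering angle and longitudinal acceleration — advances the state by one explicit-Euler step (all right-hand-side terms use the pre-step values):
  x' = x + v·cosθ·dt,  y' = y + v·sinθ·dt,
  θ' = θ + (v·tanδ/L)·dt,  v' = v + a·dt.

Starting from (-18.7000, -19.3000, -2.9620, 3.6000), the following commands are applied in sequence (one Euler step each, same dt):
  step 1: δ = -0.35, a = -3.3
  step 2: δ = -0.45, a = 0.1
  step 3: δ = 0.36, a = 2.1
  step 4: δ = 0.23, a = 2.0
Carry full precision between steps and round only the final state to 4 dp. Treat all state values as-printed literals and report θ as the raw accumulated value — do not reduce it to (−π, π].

after step 1 (δ=-0.35, a=-3.3): (-19.054210, -19.364306, -3.016754, 3.270000)
after step 2 (δ=-0.45, a=0.1): (-19.378665, -19.405023, -3.082571, 3.280000)
after step 3 (δ=0.36, a=2.1): (-19.706094, -19.424371, -3.031129, 3.490000)
after step 4 (δ=0.23, a=2.0): (-20.052967, -19.462844, -2.997080, 3.690000)

(-20.0530, -19.4628, -2.9971, 3.6900)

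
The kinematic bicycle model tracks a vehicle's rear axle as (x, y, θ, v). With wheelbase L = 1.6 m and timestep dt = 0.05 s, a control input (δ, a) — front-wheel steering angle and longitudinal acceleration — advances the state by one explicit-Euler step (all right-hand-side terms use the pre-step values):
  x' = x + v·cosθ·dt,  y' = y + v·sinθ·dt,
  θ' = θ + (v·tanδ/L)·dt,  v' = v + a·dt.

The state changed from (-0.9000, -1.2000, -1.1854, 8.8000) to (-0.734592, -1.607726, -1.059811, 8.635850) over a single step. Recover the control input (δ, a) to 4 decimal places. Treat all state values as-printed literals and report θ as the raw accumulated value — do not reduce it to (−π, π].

δ = 0.4284, a = -3.2830

a = (v'−v)/dt = (-0.164150)/0.05 = -3.2830
Δθ = θ'−θ = 0.125589;  (v·dt/L) = 8.8000·0.05/1.6 = 0.275000
tan δ = Δθ·L/(v·dt) = 0.456687  →  δ = 0.4284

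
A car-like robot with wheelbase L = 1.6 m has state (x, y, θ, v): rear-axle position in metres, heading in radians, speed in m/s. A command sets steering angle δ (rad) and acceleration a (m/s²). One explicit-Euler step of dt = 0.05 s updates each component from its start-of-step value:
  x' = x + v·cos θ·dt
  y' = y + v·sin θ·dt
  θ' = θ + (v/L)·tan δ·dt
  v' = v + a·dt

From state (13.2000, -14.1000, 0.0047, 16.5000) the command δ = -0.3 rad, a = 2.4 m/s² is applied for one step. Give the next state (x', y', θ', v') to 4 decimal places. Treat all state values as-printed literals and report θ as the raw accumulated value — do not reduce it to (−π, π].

(14.0250, -14.0961, -0.1548, 16.6200)

x' = 13.2000 + 16.5000·cos(0.0047)·0.05 = 14.0250
y' = -14.1000 + 16.5000·sin(0.0047)·0.05 = -14.0961
θ' = 0.0047 + (16.5000/1.6)·tan(-0.3)·0.05 = -0.1548
v' = 16.5000 + 2.4000·0.05 = 16.6200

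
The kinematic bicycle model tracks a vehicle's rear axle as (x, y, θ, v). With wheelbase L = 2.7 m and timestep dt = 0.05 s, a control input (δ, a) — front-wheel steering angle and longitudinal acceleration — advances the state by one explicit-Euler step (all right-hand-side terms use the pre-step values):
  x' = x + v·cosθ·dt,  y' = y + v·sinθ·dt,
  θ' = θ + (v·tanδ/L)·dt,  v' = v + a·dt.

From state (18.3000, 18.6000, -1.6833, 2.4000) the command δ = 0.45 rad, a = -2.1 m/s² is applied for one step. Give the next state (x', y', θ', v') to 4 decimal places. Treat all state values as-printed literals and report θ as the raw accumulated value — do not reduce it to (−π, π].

(18.2865, 18.4808, -1.6618, 2.2950)

x' = 18.3000 + 2.4000·cos(-1.6833)·0.05 = 18.2865
y' = 18.6000 + 2.4000·sin(-1.6833)·0.05 = 18.4808
θ' = -1.6833 + (2.4000/2.7)·tan(0.45)·0.05 = -1.6618
v' = 2.4000 − 2.1000·0.05 = 2.2950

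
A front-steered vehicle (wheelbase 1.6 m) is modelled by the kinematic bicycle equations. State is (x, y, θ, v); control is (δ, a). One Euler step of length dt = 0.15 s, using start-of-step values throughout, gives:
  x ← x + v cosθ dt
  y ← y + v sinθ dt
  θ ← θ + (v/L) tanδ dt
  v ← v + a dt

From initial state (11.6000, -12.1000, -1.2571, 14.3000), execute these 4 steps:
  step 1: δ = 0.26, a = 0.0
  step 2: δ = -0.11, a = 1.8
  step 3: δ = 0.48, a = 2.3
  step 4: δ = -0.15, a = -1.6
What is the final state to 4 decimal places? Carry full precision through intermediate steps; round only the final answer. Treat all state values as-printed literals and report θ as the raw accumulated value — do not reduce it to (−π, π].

after step 1 (δ=0.26, a=0.0): (12.261897, -14.140323, -0.900465, 14.300000)
after step 2 (δ=-0.11, a=1.8): (13.594469, -15.821179, -1.048531, 14.570000)
after step 3 (δ=0.48, a=2.3): (14.684694, -17.715333, -0.337409, 14.915000)
after step 4 (δ=-0.15, a=-1.6): (16.795797, -18.455961, -0.548739, 14.675000)

(16.7958, -18.4560, -0.5487, 14.6750)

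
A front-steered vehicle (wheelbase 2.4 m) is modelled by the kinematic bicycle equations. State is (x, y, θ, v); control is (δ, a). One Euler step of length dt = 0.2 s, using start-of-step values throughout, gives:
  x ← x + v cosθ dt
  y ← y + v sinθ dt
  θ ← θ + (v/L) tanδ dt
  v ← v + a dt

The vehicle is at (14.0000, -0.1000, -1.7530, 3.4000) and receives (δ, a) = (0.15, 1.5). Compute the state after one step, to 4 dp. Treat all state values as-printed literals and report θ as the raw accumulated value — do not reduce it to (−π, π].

x' = 14.0000 + 3.4000·cos(-1.7530)·0.2 = 13.8768
y' = -0.1000 + 3.4000·sin(-1.7530)·0.2 = -0.7687
θ' = -1.7530 + (3.4000/2.4)·tan(0.15)·0.2 = -1.7102
v' = 3.4000 + 1.5000·0.2 = 3.7000

(13.8768, -0.7687, -1.7102, 3.7000)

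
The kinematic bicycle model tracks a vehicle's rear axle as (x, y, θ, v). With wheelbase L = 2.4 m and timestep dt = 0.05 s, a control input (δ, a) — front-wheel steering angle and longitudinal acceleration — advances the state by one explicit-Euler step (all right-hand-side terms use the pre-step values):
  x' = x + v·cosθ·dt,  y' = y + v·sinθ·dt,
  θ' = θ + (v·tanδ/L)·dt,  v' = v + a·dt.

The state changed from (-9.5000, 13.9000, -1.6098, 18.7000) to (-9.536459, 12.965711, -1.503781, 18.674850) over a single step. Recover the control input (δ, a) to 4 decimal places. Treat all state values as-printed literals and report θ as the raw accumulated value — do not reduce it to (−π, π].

δ = 0.2657, a = -0.5030

a = (v'−v)/dt = (-0.025150)/0.05 = -0.5030
Δθ = θ'−θ = 0.106019;  (v·dt/L) = 18.7000·0.05/2.4 = 0.389583
tan δ = Δθ·L/(v·dt) = 0.272134  →  δ = 0.2657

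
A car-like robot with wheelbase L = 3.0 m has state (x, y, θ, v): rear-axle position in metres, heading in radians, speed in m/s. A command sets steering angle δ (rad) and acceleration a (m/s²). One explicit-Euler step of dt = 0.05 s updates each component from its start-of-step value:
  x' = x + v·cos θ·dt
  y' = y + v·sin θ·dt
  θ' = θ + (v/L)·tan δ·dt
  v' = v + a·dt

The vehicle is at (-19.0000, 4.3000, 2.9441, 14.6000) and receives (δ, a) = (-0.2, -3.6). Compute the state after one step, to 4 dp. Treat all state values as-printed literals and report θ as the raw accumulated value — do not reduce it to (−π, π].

(-19.7158, 4.4432, 2.8948, 14.4200)

x' = -19.0000 + 14.6000·cos(2.9441)·0.05 = -19.7158
y' = 4.3000 + 14.6000·sin(2.9441)·0.05 = 4.4432
θ' = 2.9441 + (14.6000/3.0)·tan(-0.2)·0.05 = 2.8948
v' = 14.6000 − 3.6000·0.05 = 14.4200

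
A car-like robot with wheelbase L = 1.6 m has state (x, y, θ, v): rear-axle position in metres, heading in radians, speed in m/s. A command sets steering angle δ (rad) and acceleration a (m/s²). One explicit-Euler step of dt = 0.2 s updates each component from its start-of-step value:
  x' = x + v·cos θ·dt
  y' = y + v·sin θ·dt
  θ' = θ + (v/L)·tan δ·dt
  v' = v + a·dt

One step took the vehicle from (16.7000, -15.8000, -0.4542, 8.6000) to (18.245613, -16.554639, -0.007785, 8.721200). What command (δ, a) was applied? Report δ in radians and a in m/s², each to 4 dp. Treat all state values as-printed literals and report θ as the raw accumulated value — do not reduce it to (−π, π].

a = (v'−v)/dt = (0.121200)/0.2 = 0.6060
Δθ = θ'−θ = 0.446415;  (v·dt/L) = 8.6000·0.2/1.6 = 1.075000
tan δ = Δθ·L/(v·dt) = 0.415270  →  δ = 0.3936

δ = 0.3936, a = 0.6060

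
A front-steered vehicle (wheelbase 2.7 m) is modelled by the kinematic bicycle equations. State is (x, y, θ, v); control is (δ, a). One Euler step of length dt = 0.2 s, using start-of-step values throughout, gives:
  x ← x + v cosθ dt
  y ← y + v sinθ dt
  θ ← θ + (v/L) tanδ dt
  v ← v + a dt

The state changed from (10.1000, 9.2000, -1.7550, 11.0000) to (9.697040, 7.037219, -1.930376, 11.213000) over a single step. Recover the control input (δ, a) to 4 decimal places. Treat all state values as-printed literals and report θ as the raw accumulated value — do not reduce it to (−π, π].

a = (v'−v)/dt = (0.213000)/0.2 = 1.0650
Δθ = θ'−θ = -0.175376;  (v·dt/L) = 11.0000·0.2/2.7 = 0.814815
tan δ = Δθ·L/(v·dt) = -0.215234  →  δ = -0.2120

δ = -0.2120, a = 1.0650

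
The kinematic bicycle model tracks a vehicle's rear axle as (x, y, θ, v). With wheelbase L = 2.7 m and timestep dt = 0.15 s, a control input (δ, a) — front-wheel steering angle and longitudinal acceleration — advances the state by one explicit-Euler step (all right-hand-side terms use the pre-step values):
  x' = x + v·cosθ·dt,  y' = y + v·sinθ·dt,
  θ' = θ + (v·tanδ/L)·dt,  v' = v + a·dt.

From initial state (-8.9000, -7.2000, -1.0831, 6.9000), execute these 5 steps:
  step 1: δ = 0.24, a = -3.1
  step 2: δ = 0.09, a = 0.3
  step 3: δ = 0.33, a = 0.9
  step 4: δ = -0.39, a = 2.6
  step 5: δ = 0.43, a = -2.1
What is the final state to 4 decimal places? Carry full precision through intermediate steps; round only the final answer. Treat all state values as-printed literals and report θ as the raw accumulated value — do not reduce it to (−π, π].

(-6.0770, -11.3257, -0.8063, 6.6900)

after step 1 (δ=0.24, a=-3.1): (-8.415007, -8.114334, -0.989292, 6.435000)
after step 2 (δ=0.09, a=0.3): (-7.884813, -8.920933, -0.957030, 6.480000)
after step 3 (δ=0.33, a=0.9): (-7.324989, -9.715528, -0.833721, 6.615000)
after step 4 (δ=-0.39, a=2.6): (-6.658073, -10.450227, -0.984784, 7.005000)
after step 5 (δ=0.43, a=-2.1): (-6.076962, -11.325662, -0.806303, 6.690000)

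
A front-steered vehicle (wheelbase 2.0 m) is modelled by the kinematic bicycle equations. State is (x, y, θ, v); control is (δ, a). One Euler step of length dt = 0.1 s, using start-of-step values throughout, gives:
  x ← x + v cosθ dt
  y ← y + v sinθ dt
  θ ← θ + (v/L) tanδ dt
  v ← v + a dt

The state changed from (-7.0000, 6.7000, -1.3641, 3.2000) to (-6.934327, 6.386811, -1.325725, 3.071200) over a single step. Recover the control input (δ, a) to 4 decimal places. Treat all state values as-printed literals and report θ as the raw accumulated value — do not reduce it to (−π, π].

a = (v'−v)/dt = (-0.128800)/0.1 = -1.2880
Δθ = θ'−θ = 0.038375;  (v·dt/L) = 3.2000·0.1/2.0 = 0.160000
tan δ = Δθ·L/(v·dt) = 0.239844  →  δ = 0.2354

δ = 0.2354, a = -1.2880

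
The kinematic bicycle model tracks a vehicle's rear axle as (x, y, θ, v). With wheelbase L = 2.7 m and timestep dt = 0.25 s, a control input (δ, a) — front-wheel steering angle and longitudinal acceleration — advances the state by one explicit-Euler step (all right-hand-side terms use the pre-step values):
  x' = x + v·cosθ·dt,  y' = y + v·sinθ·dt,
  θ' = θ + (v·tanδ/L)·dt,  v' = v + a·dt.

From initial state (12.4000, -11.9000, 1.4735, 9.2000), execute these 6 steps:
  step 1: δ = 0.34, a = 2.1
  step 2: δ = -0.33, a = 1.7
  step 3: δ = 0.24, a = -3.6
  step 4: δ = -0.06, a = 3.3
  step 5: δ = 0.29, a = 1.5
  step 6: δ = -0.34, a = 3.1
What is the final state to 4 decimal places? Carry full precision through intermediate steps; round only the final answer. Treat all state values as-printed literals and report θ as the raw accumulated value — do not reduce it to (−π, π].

(11.0170, 2.5516, 1.5810, 11.2250)

after step 1 (δ=0.34, a=2.1): (12.623429, -9.610878, 1.774831, 9.725000)
after step 2 (δ=-0.33, a=1.7): (12.130803, -7.230060, 1.466400, 10.150000)
after step 3 (δ=0.24, a=-3.6): (12.395227, -4.706374, 1.696389, 9.250000)
after step 4 (δ=-0.06, a=3.3): (12.105557, -2.412089, 1.644938, 10.075000)
after step 5 (δ=0.29, a=1.5): (11.918983, 0.099742, 1.923319, 10.450000)
after step 6 (δ=-0.34, a=3.1): (11.016975, 2.551586, 1.581045, 11.225000)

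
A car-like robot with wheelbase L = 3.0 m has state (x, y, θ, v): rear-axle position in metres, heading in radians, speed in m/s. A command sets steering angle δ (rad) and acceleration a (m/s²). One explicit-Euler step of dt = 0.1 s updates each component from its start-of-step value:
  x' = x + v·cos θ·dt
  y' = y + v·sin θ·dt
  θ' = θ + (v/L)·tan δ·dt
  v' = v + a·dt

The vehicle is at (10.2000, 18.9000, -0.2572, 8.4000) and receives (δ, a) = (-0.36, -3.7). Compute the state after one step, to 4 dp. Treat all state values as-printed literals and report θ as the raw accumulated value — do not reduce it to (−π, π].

(11.0124, 18.6863, -0.3626, 8.0300)

x' = 10.2000 + 8.4000·cos(-0.2572)·0.1 = 11.0124
y' = 18.9000 + 8.4000·sin(-0.2572)·0.1 = 18.6863
θ' = -0.2572 + (8.4000/3.0)·tan(-0.36)·0.1 = -0.3626
v' = 8.4000 − 3.7000·0.1 = 8.0300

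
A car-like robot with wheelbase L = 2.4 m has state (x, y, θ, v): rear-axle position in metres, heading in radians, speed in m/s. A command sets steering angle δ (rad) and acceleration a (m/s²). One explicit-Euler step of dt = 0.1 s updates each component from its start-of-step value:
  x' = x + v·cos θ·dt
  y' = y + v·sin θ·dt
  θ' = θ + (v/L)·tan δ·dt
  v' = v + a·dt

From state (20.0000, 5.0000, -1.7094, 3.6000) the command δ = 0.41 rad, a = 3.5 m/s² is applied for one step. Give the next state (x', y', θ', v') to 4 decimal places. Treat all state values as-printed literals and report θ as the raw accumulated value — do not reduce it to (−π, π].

(19.9503, 4.6435, -1.6442, 3.9500)

x' = 20.0000 + 3.6000·cos(-1.7094)·0.1 = 19.9503
y' = 5.0000 + 3.6000·sin(-1.7094)·0.1 = 4.6435
θ' = -1.7094 + (3.6000/2.4)·tan(0.41)·0.1 = -1.6442
v' = 3.6000 + 3.5000·0.1 = 3.9500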